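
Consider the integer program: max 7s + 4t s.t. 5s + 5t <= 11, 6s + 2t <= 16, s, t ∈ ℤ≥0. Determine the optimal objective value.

14

Relaxing integrality, the LP optimum is 15.40 at (s,t) = (2.2, 0), which is not an integer point.
(s,t)=(2,0): 5·2+5·0=10≤11, 6·2+2·0=12≤16, objective 14.
(s,t)=(1,1): 5·1+5·1=10≤11, 6·1+2·1=8≤16, objective 11.
(s,t)=(1,0): 5·1+5·0=5≤11, 6·1+2·0=6≤16, objective 7.
No feasible integer point exceeds 14.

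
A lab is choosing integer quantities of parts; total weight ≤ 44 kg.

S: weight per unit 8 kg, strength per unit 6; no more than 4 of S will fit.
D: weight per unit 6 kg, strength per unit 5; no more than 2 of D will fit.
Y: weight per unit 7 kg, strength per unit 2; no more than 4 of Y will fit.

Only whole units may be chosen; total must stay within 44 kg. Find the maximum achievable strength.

This is a bounded integer knapsack.
D has the best ratio (5/6); taking only D gives at most 2×5 = 10 (stopped by the supply cap of 2).
Mixing does better — 4×S and 2×D: weight 44 ≤ 44, strength 4·6 + 2·5 = 34.

34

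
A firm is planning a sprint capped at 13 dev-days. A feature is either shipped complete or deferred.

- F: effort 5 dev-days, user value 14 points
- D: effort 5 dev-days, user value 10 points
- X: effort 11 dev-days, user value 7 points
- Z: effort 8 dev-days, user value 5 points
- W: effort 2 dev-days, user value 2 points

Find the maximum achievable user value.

26

F + D: effort 5 + 5 = 10 ≤ 13, user value 14 + 10 = 24.
F + D + W: effort 5 + 5 + 2 = 12 ≤ 13, user value 14 + 10 + 2 = 26.
F + Z: effort 5 + 8 = 13 ≤ 13, user value 14 + 5 = 19.
Best is F, D, and W with total user value 26.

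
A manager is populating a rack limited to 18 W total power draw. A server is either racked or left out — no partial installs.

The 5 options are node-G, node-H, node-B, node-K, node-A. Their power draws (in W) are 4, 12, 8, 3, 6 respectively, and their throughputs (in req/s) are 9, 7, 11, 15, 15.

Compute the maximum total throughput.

This is a 0-1 knapsack instance.
Allowing fractional choices, the relaxed optimum would be about 45.9, but servers are indivisible.
node-G + node-K + node-A: power draw 4 + 3 + 6 = 13 ≤ 18, throughput 9 + 15 + 15 = 39.
node-G + node-B + node-K: power draw 4 + 8 + 3 = 15 ≤ 18, throughput 9 + 11 + 15 = 35.
node-B + node-K + node-A: power draw 8 + 3 + 6 = 17 ≤ 18, throughput 11 + 15 + 15 = 41.
Best is node-B, node-K, and node-A with total throughput 41.

41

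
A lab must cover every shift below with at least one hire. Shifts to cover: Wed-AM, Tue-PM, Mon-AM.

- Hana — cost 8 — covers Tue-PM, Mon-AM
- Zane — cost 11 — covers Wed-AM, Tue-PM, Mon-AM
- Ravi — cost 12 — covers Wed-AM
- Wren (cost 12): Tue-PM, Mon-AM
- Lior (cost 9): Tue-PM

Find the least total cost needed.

This is a weighted set-cover instance.
Zane alone covers Wed-AM, Tue-PM, Mon-AM — every shift.
Total cost: 11.
No cover costs less than 11.

11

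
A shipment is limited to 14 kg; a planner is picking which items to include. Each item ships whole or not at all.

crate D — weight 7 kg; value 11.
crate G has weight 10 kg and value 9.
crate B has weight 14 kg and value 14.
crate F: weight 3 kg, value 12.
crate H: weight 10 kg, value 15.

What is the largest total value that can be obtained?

This is a 0-1 knapsack instance.
Allowing fractional choices, the relaxed optimum would be about 29.0, but items are indivisible.
crate F + crate H: weight 3 + 10 = 13 ≤ 14, value 12 + 15 = 27.
crate D + crate F: weight 7 + 3 = 10 ≤ 14, value 11 + 12 = 23.
Best is crate F and crate H with total value 27.

27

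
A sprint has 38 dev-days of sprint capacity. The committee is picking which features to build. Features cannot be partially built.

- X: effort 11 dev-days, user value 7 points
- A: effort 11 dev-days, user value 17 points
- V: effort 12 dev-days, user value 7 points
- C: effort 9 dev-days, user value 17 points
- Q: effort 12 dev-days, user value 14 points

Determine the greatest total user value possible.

This is a 0-1 knapsack instance.
A + C + Q: effort 11 + 9 + 12 = 32 ≤ 38, user value 17 + 17 + 14 = 48.
X + A + C: effort 11 + 11 + 9 = 31 ≤ 38, user value 7 + 17 + 17 = 41.
Best is A, C, and Q with total user value 48.

48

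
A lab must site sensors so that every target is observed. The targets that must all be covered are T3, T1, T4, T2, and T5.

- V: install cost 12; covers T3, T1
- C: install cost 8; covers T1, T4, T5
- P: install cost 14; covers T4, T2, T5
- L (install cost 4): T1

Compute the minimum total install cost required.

This is a weighted set-cover instance.
The greedy cost-per-new-target heuristic would pick C, V, and P for 34, but a cheaper cover exists.
Choose V and P: together they cover T3, T1, T4, T2, T5 — every target.
Total install cost: 12 + 14 = 26.
No cover costs less than 26.

26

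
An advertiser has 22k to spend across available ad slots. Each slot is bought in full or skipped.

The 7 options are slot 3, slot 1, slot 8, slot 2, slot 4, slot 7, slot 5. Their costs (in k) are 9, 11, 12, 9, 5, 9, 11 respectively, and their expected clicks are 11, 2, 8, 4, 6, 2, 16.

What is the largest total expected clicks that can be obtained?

27

Take slot 3 and slot 5: cost 9 + 11 = 20 ≤ 22, expected clicks 11 + 16 = 27.
No other feasible combination does better.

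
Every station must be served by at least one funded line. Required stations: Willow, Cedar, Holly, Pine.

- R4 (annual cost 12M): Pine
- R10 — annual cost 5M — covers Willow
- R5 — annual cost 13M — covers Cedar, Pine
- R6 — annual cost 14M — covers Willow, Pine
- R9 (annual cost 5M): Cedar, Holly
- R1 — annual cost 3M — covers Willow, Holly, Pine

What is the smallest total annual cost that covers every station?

8

Choose R9 and R1: together they cover Willow, Cedar, Holly, Pine — every station.
Total annual cost: 5 + 3 = 8.
No cover costs less than 8.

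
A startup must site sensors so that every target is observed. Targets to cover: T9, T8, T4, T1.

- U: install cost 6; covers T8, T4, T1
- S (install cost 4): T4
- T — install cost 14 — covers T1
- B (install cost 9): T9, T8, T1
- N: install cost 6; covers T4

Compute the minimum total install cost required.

Choose S and B: together they cover T9, T8, T4, T1 — every target.
Total install cost: 4 + 9 = 13.

13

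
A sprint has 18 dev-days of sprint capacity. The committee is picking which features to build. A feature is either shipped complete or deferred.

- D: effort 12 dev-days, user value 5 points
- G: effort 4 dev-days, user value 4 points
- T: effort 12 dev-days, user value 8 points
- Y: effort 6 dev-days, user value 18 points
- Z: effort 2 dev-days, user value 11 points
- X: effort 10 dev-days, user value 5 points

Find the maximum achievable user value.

This is a 0-1 knapsack instance.
G + Y + Z: effort 4 + 6 + 2 = 12 ≤ 18, user value 4 + 18 + 11 = 33.
Y + Z: effort 6 + 2 = 8 ≤ 18, user value 18 + 11 = 29.
Y + Z + X: effort 6 + 2 + 10 = 18 ≤ 18, user value 18 + 11 + 5 = 34.
Best is Y, Z, and X with total user value 34.

34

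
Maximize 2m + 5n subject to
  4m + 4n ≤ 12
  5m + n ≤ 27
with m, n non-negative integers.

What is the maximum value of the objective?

15

(m,n)=(0,3): 4·0+4·3=12≤12, 5·0+1·3=3≤27, objective 15.
(m,n)=(1,2): 4·1+4·2=12≤12, 5·1+1·2=7≤27, objective 12.
(m,n)=(0,2): 4·0+4·2=8≤12, 5·0+1·2=2≤27, objective 10.
Maximum is 15 at (m,n)=(0,3).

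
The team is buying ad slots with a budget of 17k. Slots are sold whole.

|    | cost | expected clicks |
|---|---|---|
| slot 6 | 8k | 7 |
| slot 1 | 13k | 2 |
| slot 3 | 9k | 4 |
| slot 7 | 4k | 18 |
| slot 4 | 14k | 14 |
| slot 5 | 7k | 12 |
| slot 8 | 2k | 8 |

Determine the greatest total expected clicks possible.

38

slot 7 + slot 5 + slot 8: cost 4 + 7 + 2 = 13 ≤ 17, expected clicks 18 + 12 + 8 = 38.
slot 7 + slot 5: cost 4 + 7 = 11 ≤ 17, expected clicks 18 + 12 = 30.
slot 6 + slot 7 + slot 8: cost 8 + 4 + 2 = 14 ≤ 17, expected clicks 7 + 18 + 8 = 33.
Best is slot 7, slot 5, and slot 8 with total expected clicks 38.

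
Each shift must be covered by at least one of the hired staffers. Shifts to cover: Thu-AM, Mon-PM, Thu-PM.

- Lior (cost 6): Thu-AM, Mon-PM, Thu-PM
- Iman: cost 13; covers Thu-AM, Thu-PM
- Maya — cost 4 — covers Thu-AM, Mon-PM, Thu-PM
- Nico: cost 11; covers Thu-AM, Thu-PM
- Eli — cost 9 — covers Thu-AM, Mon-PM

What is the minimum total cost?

4

Maya alone covers Thu-AM, Mon-PM, Thu-PM — every shift.
Total cost: 4.
No cover costs less than 4.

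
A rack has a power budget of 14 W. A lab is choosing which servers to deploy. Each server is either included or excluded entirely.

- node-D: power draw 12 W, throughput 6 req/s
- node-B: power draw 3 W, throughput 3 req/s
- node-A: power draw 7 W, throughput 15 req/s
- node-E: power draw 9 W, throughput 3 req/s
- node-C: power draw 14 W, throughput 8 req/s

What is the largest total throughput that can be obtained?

node-A: power draw 7 ≤ 14, throughput 15.
node-B + node-A: power draw 3 + 7 = 10 ≤ 14, throughput 3 + 15 = 18.
Best is node-B and node-A with total throughput 18.

18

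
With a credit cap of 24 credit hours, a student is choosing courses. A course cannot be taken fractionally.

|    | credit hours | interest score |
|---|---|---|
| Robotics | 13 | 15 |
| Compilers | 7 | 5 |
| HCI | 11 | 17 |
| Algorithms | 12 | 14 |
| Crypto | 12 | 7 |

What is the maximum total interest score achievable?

Allowing fractional choices, the relaxed optimum would be about 32.2, but courses are indivisible.
HCI + Crypto: credit hours 11 + 12 = 23 ≤ 24, interest score 17 + 7 = 24.
HCI + Algorithms: credit hours 11 + 12 = 23 ≤ 24, interest score 17 + 14 = 31.
Robotics + HCI: credit hours 13 + 11 = 24 ≤ 24, interest score 15 + 17 = 32.
Best is Robotics and HCI with total interest score 32.

32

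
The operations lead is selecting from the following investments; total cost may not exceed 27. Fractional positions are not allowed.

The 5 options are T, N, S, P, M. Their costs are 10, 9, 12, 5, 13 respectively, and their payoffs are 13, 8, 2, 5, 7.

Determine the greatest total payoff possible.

Allowing fractional choices, the relaxed optimum would be about 27.6, but investments are indivisible.
T + N: cost 10 + 9 = 19 ≤ 27, payoff 13 + 8 = 21.
T + M: cost 10 + 13 = 23 ≤ 27, payoff 13 + 7 = 20.
T + N + P: cost 10 + 9 + 5 = 24 ≤ 27, payoff 13 + 8 + 5 = 26.
Best is T, N, and P with total payoff 26.

26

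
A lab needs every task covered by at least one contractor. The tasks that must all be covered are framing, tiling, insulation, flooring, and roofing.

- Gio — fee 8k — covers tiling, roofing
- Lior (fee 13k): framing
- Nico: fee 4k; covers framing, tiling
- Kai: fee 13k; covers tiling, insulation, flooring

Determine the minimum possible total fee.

Choose Gio, Nico, and Kai: together they cover framing, tiling, insulation, flooring, roofing — every task.
Total fee: 8 + 4 + 13 = 25.

25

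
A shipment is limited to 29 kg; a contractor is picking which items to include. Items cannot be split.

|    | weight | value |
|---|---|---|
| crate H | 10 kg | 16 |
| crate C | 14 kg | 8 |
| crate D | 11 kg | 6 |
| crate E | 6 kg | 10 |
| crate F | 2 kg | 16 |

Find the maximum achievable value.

48

Allowing fractional choices, the relaxed optimum would be about 48.3, but items are indivisible.
crate H + crate D + crate E + crate F: weight 10 + 11 + 6 + 2 = 29 ≤ 29, value 16 + 6 + 10 + 16 = 48.
crate H + crate C + crate F: weight 10 + 14 + 2 = 26 ≤ 29, value 16 + 8 + 16 = 40.
crate H + crate E + crate F: weight 10 + 6 + 2 = 18 ≤ 29, value 16 + 10 + 16 = 42.
Best is crate H, crate D, crate E, and crate F with total value 48.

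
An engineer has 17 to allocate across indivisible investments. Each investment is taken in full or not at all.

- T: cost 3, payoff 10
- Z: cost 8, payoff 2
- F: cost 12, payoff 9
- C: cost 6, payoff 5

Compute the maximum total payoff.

Allowing fractional choices, the relaxed optimum would be about 21.0, but investments are indivisible.
T + F: cost 3 + 12 = 15 ≤ 17, payoff 10 + 9 = 19.
T + Z + C: cost 3 + 8 + 6 = 17 ≤ 17, payoff 10 + 2 + 5 = 17.
Best is T and F with total payoff 19.

19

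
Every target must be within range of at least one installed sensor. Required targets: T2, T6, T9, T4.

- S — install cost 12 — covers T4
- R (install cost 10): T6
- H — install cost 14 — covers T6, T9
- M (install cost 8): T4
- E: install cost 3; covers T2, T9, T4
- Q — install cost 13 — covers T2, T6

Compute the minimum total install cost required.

This is an integer covering problem.
Choose R and E: together they cover T2, T6, T9, T4 — every target.
Total install cost: 10 + 3 = 13.
No cover costs less than 13.

13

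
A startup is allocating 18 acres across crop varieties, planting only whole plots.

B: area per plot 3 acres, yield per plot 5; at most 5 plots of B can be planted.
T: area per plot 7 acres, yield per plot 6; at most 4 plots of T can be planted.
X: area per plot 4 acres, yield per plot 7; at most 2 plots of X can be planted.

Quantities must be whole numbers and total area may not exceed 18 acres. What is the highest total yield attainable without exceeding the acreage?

29

This is a bounded integer knapsack.
X has the best ratio (7/4); taking only X gives at most 2×7 = 14 (stopped by the supply cap of 2).
Mixing does better — 3×B and 2×X: area 17 ≤ 18, yield 3·5 + 2·7 = 29.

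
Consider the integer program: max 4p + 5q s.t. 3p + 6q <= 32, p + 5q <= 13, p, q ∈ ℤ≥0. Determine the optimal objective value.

(p,q)=(10,0): 3·10+6·0=30≤32, 1·10+5·0=10≤13, objective 40.
(p,q)=(9,0): 3·9+6·0=27≤32, 1·9+5·0=9≤13, objective 36.
Maximum is 40 at (p,q)=(10,0).

40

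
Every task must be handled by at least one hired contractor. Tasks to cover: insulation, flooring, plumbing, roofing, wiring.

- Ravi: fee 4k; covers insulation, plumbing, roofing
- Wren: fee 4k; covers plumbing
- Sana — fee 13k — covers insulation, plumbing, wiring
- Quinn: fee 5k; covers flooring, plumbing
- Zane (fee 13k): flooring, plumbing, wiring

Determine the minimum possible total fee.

The greedy cost-per-new-task heuristic would pick Ravi, Quinn, and Sana for 22, but a cheaper cover exists.
Choose Ravi and Zane: together they cover insulation, flooring, plumbing, roofing, wiring — every task.
Total fee: 4 + 13 = 17.
No cover costs less than 17.

17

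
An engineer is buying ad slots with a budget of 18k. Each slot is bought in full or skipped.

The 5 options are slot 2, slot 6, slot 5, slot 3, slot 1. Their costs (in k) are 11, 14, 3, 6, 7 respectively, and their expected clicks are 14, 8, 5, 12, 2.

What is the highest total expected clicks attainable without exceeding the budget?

26

Take slot 2 and slot 3: cost 11 + 6 = 17 ≤ 18, expected clicks 14 + 12 = 26.
No other feasible combination does better.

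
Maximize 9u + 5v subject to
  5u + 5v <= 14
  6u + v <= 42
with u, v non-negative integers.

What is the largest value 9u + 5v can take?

18

(u,v)=(2,0) is feasible, giving 18.
(u,v)=(1,1) is feasible, giving 14.
Maximum is 18 at (u,v)=(2,0).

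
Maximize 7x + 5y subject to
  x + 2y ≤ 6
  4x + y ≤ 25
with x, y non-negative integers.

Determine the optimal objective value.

42

(x,y)=(6,0): 1·6+2·0=6≤6, 4·6+1·0=24≤25, objective 42.
(x,y)=(5,0): 1·5+2·0=5≤6, 4·5+1·0=20≤25, objective 35.
Maximum is 42 at (x,y)=(6,0).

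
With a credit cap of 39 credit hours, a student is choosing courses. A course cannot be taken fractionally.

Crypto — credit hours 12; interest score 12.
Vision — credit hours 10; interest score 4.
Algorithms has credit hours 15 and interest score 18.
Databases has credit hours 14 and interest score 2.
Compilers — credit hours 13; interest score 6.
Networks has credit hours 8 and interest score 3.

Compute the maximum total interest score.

34

Take Crypto, Vision, and Algorithms: credit hours 12 + 10 + 15 = 37 ≤ 39, interest score 12 + 4 + 18 = 34.
No other feasible combination does better.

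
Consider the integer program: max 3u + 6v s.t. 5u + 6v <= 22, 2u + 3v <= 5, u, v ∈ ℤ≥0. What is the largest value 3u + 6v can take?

9

Relaxing integrality, the LP optimum is 10.00 at (u,v) = (0, 1.67), which is not an integer point.
(u,v)=(1,1) is feasible, giving 9.
(u,v)=(0,1) is feasible, giving 6.
No feasible integer point exceeds 9.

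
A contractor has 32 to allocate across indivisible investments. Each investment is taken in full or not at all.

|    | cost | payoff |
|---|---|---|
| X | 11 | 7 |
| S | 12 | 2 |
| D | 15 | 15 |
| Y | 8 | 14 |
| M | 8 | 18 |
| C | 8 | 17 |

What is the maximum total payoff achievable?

Take D, M, and C: cost 15 + 8 + 8 = 31 ≤ 32, payoff 15 + 18 + 17 = 50.
No other feasible combination does better.

50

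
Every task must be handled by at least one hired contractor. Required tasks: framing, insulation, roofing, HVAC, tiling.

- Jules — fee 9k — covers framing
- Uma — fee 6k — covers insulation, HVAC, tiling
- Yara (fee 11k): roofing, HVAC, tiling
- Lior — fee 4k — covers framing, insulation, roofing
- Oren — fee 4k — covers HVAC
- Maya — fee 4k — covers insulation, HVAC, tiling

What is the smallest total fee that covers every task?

8

This is a weighted set-cover instance.
Choose Lior and Maya: together they cover framing, insulation, roofing, HVAC, tiling — every task.
Total fee: 4 + 4 = 8.
No cover costs less than 8.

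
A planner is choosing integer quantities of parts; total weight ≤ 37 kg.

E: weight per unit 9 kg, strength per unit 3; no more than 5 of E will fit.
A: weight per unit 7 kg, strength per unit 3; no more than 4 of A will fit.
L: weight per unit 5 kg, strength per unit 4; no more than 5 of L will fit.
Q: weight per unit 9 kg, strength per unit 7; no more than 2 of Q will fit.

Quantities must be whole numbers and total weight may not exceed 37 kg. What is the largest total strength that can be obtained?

This is a bounded integer knapsack.
L has the best ratio (4/5); taking only L gives at most 5×4 = 20 (stopped by the supply cap of 5).
Mixing does better — 5×L and 1×Q: weight 34 ≤ 37, strength 5·4 + 1·7 = 27.

27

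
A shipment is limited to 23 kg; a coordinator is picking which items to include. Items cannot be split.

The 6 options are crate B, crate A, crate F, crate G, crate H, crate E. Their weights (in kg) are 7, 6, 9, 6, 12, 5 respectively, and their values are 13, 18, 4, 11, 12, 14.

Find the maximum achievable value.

crate A + crate G + crate E: weight 6 + 6 + 5 = 17 ≤ 23, value 18 + 11 + 14 = 43.
crate B + crate A + crate E: weight 7 + 6 + 5 = 18 ≤ 23, value 13 + 18 + 14 = 45.
crate A + crate H + crate E: weight 6 + 12 + 5 = 23 ≤ 23, value 18 + 12 + 14 = 44.
Best is crate B, crate A, and crate E with total value 45.

45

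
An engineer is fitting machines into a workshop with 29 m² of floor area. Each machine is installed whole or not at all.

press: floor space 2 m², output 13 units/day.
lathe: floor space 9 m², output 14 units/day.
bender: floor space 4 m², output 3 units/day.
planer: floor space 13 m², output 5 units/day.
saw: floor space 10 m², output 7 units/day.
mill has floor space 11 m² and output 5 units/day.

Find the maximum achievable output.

Take press, lathe, bender, and saw: floor space 2 + 9 + 4 + 10 = 25 ≤ 29, output 13 + 14 + 3 + 7 = 37.
No other feasible combination does better.

37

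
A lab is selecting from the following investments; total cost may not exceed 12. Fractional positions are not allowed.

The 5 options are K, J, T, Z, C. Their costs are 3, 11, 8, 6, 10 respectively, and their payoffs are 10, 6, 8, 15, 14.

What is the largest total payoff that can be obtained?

25

K + T: cost 3 + 8 = 11 ≤ 12, payoff 10 + 8 = 18.
K + Z: cost 3 + 6 = 9 ≤ 12, payoff 10 + 15 = 25.
Best is K and Z with total payoff 25.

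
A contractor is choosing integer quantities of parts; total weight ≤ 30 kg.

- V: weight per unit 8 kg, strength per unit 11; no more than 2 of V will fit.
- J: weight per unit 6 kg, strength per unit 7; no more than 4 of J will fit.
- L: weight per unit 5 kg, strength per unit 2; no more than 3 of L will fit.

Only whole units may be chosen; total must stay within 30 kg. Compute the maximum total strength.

Take 2×V and 2×J: weight 28 ≤ 30, strength 2·11 + 2·7 = 36.
V has the best ratio (11/8) and is taken to its limit of 2; remaining capacity is filled optimally with the others.

36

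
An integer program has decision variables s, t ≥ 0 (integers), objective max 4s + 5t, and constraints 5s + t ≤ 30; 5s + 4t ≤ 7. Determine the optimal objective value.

(s,t)=(0,1): 5·0+1·1=1≤30, 5·0+4·1=4≤7, objective 5.
(s,t)=(1,0): 5·1+1·0=5≤30, 5·1+4·0=5≤7, objective 4.
(s,t)=(0,0): 5·0+1·0=0≤30, 5·0+4·0=0≤7, objective 0.
No feasible integer point exceeds 5.

5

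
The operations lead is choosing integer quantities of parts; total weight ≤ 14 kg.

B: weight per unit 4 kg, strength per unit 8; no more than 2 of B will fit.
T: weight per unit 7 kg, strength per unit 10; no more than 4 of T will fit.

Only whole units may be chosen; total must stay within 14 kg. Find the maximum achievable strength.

Take 2×T: weight 14 ≤ 14, strength 2·10 = 20.
No other integer combination yields more.

20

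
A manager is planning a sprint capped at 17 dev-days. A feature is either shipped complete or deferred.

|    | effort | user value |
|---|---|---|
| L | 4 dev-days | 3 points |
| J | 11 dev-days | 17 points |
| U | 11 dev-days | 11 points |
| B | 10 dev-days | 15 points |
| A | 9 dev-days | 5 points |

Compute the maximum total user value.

20

Take L and J: effort 4 + 11 = 15 ≤ 17, user value 3 + 17 = 20.
No other feasible combination does better.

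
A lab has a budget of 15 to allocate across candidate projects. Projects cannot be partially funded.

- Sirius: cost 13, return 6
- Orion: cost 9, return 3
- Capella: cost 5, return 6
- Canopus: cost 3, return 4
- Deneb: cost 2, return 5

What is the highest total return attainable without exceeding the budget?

This is an integer program with binary decision variables.
Take Capella, Canopus, and Deneb: cost 5 + 3 + 2 = 10 ≤ 15, return 6 + 4 + 5 = 15.
No other feasible combination does better.

15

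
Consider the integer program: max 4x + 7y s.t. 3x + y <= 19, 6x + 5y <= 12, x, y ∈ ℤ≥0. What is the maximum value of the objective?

Relaxing integrality, the LP optimum is 16.80 at (x,y) = (0, 2.4), which is not an integer point.
(x,y)=(0,2): 3·0+1·2=2≤19, 6·0+5·2=10≤12, objective 14.
(x,y)=(1,1): 3·1+1·1=4≤19, 6·1+5·1=11≤12, objective 11.
(x,y)=(0,1): 3·0+1·1=1≤19, 6·0+5·1=5≤12, objective 7.
Maximum is 14 at (x,y)=(0,2).

14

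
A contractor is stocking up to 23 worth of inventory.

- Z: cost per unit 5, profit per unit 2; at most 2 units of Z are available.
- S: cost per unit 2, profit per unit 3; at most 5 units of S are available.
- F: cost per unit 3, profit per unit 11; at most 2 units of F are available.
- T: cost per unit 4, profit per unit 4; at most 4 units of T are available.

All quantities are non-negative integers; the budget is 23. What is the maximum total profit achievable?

42

Take 4×S, 2×F, and 2×T: cost 22 ≤ 23, profit 4·3 + 2·11 + 2·4 = 42.
F has the best ratio (11/3) and is taken to its limit of 2; remaining capacity is filled optimally with the others.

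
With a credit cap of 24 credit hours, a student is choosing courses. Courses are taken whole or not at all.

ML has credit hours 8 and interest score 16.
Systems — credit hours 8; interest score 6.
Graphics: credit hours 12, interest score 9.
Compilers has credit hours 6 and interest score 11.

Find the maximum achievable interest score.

33

ML + Compilers: credit hours 8 + 6 = 14 ≤ 24, interest score 16 + 11 = 27.
ML + Systems + Compilers: credit hours 8 + 8 + 6 = 22 ≤ 24, interest score 16 + 6 + 11 = 33.
Best is ML, Systems, and Compilers with total interest score 33.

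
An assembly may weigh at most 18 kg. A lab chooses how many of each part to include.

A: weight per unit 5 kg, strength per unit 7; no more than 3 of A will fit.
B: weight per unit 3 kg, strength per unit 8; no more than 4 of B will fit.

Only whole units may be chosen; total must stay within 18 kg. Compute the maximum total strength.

39

This is a bounded integer knapsack.
Take 1×A and 4×B: weight 17 ≤ 18, strength 1·7 + 4·8 = 39.
B has the best ratio (8/3) and is taken to its limit of 4; remaining capacity is filled optimally with the others.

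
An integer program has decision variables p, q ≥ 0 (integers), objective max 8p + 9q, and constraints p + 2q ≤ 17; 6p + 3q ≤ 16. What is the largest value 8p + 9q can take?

45

The continuous relaxation peaks at (0, 5.33) with value 48.00; rounding to a feasible lattice point costs some objective.
(p,q)=(0,5): 1·0+2·5=10≤17, 6·0+3·5=15≤16, objective 45.
(p,q)=(0,4): 1·0+2·4=8≤17, 6·0+3·4=12≤16, objective 36.
The best lattice point is (0,5), giving 45.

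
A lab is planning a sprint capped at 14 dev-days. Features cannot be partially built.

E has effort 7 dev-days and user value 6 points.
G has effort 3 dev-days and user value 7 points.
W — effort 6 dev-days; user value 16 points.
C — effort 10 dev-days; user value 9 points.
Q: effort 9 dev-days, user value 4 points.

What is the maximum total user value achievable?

23

Allowing fractional choices, the relaxed optimum would be about 27.5, but features are indivisible.
W: effort 6 ≤ 14, user value 16.
E + W: effort 7 + 6 = 13 ≤ 14, user value 6 + 16 = 22.
G + W: effort 3 + 6 = 9 ≤ 14, user value 7 + 16 = 23.
Best is G and W with total user value 23.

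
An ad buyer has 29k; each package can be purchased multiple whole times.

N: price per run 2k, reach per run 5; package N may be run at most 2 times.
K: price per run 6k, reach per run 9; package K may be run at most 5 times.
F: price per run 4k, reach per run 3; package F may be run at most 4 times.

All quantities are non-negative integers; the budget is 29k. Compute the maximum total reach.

46

1×N and 4×K: price 26 ≤ 29, reach 1·5 + 4·9 = 41.
2×N and 4×K: price 28 ≤ 29, reach 2·5 + 4·9 = 46.
Best is 46.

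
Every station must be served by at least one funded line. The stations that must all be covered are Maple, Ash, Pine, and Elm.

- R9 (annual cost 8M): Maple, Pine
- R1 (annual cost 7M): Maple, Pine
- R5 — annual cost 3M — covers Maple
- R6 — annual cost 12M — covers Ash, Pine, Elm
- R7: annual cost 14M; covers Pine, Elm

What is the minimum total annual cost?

Choose R5 and R6: together they cover Maple, Ash, Pine, Elm — every station.
Total annual cost: 3 + 12 = 15.
No cover costs less than 15.

15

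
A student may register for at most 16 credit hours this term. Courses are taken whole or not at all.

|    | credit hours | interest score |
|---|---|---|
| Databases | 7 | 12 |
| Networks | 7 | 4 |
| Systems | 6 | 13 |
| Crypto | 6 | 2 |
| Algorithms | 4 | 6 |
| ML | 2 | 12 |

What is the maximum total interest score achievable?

37

Systems + Algorithms + ML: credit hours 6 + 4 + 2 = 12 ≤ 16, interest score 13 + 6 + 12 = 31.
Databases + Systems + ML: credit hours 7 + 6 + 2 = 15 ≤ 16, interest score 12 + 13 + 12 = 37.
Databases + Algorithms + ML: credit hours 7 + 4 + 2 = 13 ≤ 16, interest score 12 + 6 + 12 = 30.
Best is Databases, Systems, and ML with total interest score 37.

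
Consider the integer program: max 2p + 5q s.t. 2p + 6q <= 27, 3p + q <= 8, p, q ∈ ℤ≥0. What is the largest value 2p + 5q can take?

(p,q)=(1,4) is feasible, giving 22.
(p,q)=(0,4) is feasible, giving 20.
(p,q)=(1,3) is feasible, giving 17.
Maximum is 22 at (p,q)=(1,4).

22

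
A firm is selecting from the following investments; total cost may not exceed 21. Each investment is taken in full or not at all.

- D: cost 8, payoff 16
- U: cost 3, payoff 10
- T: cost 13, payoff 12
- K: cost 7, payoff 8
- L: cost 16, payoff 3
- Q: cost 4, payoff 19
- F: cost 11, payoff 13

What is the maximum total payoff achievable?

Allowing fractional choices, the relaxed optimum would be about 52.1, but investments are indivisible.
D + K + Q: cost 8 + 7 + 4 = 19 ≤ 21, payoff 16 + 8 + 19 = 43.
U + Q + F: cost 3 + 4 + 11 = 18 ≤ 21, payoff 10 + 19 + 13 = 42.
D + U + Q: cost 8 + 3 + 4 = 15 ≤ 21, payoff 16 + 10 + 19 = 45.
Best is D, U, and Q with total payoff 45.

45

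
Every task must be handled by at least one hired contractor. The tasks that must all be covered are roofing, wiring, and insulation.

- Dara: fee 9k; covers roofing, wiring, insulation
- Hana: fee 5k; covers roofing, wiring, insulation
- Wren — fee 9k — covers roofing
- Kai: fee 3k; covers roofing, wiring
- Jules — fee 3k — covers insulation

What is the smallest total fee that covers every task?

5

The greedy cost-per-new-task heuristic would pick Kai and Jules for 6, but a cheaper cover exists.
Hana alone covers roofing, wiring, insulation — every task.
Total fee: 5.
No cover costs less than 5.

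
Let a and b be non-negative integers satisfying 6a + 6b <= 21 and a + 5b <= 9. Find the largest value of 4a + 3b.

12

Relaxing integrality, the LP optimum is 14.00 at (a,b) = (3.5, 0), which is not an integer point.
(a,b)=(3,0): 6·3+6·0=18≤21, 1·3+5·0=3≤9, objective 12.
(a,b)=(2,1): 6·2+6·1=18≤21, 1·2+5·1=7≤9, objective 11.
Maximum is 12 at (a,b)=(3,0).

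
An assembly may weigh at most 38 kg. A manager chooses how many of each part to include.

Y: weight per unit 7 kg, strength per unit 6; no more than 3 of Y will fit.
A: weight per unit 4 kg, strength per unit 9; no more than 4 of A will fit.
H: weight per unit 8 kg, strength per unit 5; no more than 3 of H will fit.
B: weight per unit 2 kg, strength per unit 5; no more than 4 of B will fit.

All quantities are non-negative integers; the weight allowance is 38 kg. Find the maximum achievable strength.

B has the best ratio (5/2); taking only B gives at most 4×5 = 20 (stopped by the supply cap of 4).
Mixing does better — 2×Y, 4×A, and 4×B: weight 38 ≤ 38, strength 2·6 + 4·9 + 4·5 = 68.

68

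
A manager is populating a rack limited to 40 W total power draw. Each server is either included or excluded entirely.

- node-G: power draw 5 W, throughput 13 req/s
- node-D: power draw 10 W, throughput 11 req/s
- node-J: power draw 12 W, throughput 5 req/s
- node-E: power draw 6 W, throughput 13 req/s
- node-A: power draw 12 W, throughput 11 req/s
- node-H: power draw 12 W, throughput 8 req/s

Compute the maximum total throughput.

48

This is a 0-1 knapsack instance.
Allowing fractional choices, the relaxed optimum would be about 52.7, but servers are indivisible.
node-G + node-D + node-E + node-A: power draw 5 + 10 + 6 + 12 = 33 ≤ 40, throughput 13 + 11 + 13 + 11 = 48.
node-G + node-D + node-E + node-H: power draw 5 + 10 + 6 + 12 = 33 ≤ 40, throughput 13 + 11 + 13 + 8 = 45.
Best is node-G, node-D, node-E, and node-A with total throughput 48.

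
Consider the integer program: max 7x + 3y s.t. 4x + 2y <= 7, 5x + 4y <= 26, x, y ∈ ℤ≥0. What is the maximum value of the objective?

10

(x,y)=(1,1): 4·1+2·1=6≤7, 5·1+4·1=9≤26, objective 10.
(x,y)=(1,0): 4·1+2·0=4≤7, 5·1+4·0=5≤26, objective 7.
(x,y)=(0,2): 4·0+2·2=4≤7, 5·0+4·2=8≤26, objective 6.
No feasible integer point exceeds 10.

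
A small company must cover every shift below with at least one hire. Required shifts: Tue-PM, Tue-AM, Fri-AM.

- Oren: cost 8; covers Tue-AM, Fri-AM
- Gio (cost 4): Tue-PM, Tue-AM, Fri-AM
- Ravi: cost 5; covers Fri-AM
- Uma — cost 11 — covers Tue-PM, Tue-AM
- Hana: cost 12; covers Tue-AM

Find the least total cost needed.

4

This is a weighted set-cover instance.
Gio alone covers Tue-PM, Tue-AM, Fri-AM — every shift.
Total cost: 4.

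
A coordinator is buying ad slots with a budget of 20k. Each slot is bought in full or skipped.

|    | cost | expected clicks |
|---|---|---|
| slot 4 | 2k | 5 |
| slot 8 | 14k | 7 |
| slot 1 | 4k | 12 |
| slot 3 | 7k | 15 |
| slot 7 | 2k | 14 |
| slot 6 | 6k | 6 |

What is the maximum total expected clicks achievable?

Take slot 1, slot 3, slot 7, and slot 6: cost 4 + 7 + 2 + 6 = 19 ≤ 20, expected clicks 12 + 15 + 14 + 6 = 47.
No other feasible combination does better.

47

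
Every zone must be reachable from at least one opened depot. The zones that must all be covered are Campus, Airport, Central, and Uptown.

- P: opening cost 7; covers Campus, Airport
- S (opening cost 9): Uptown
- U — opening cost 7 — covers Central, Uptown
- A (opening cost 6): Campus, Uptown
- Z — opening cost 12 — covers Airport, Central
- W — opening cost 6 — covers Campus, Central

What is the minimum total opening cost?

14

The greedy cost-per-new-zone heuristic would pick A and Z for 18, but a cheaper cover exists.
Choose P and U: together they cover Campus, Airport, Central, Uptown — every zone.
Total opening cost: 7 + 7 = 14.
No cover costs less than 14.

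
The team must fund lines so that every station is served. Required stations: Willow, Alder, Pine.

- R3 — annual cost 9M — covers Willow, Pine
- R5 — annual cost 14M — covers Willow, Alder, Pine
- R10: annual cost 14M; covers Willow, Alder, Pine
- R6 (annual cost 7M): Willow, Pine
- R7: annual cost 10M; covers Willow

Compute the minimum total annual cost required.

The greedy cost-per-new-station heuristic would pick R6 and R5 for 21, but a cheaper cover exists.
R5 alone covers Willow, Alder, Pine — every station.
Total annual cost: 14.
No cover costs less than 14.

14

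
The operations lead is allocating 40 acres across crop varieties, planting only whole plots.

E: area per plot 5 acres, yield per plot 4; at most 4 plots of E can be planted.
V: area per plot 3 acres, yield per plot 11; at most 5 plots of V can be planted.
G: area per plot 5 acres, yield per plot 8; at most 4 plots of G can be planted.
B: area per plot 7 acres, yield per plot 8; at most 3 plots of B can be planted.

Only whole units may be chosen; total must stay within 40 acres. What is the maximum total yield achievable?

91

5×V, 2×G, and 2×B: area 39 ≤ 40, yield 5·11 + 2·8 + 2·8 = 87.
1×E, 5×V, and 4×G: area 40 ≤ 40, yield 1·4 + 5·11 + 4·8 = 91.
Best is 91.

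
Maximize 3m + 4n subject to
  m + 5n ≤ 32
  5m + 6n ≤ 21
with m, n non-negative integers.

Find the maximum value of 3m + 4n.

(m,n)=(3,1) is feasible, giving 13.
(m,n)=(4,0) is feasible, giving 12.
(m,n)=(0,3) is feasible, giving 12.
(m,n)=(1,2) is feasible, giving 11.
No feasible integer point exceeds 13.

13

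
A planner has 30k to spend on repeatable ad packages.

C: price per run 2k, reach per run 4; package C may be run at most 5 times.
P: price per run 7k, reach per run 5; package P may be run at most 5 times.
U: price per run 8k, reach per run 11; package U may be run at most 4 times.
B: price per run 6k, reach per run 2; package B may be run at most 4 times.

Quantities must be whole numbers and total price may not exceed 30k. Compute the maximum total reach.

5×C and 2×U: price 26 ≤ 30, reach 5·4 + 2·11 = 42.
3×C and 3×U: price 30 ≤ 30, reach 3·4 + 3·11 = 45.
Best is 45.

45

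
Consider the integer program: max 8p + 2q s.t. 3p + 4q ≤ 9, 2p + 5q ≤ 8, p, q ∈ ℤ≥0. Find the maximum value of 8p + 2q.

(p,q)=(3,0): 3·3+4·0=9≤9, 2·3+5·0=6≤8, objective 24.
(p,q)=(2,0): 3·2+4·0=6≤9, 2·2+5·0=4≤8, objective 16.
The best lattice point is (3,0), giving 24.

24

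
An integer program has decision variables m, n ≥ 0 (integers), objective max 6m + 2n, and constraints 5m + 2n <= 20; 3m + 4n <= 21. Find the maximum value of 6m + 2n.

24

(m,n)=(4,0): 5·4+2·0=20≤20, 3·4+4·0=12≤21, objective 24.
(m,n)=(3,1): 5·3+2·1=17≤20, 3·3+4·1=13≤21, objective 20.
(m,n)=(3,0): 5·3+2·0=15≤20, 3·3+4·0=9≤21, objective 18.
The best lattice point is (4,0), giving 24.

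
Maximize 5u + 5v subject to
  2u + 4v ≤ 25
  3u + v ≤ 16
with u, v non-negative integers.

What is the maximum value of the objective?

40

(u,v)=(4,4): 2·4+4·4=24≤25, 3·4+1·4=16≤16, objective 40.
(u,v)=(3,4): 2·3+4·4=22≤25, 3·3+1·4=13≤16, objective 35.
(u,v)=(4,3): 2·4+4·3=20≤25, 3·4+1·3=15≤16, objective 35.
(u,v)=(2,5): 2·2+4·5=24≤25, 3·2+1·5=11≤16, objective 35.
No feasible integer point exceeds 40.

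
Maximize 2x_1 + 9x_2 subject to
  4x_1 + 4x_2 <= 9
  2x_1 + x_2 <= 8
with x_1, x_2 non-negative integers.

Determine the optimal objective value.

18

The continuous relaxation peaks at (0, 2.25) with value 20.25; rounding to a feasible lattice point costs some objective.
(x_1,x_2)=(0,2): 4·0+4·2=8≤9, 2·0+1·2=2≤8, objective 18.
(x_1,x_2)=(1,1): 4·1+4·1=8≤9, 2·1+1·1=3≤8, objective 11.
The best lattice point is (0,2), giving 18.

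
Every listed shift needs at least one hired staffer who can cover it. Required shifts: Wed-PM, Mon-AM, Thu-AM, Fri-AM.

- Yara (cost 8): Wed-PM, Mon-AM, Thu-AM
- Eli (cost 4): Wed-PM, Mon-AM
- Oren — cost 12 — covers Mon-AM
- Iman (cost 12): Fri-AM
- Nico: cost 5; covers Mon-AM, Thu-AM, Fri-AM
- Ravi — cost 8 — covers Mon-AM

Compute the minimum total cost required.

Choose Eli and Nico: together they cover Wed-PM, Mon-AM, Thu-AM, Fri-AM — every shift.
Total cost: 4 + 5 = 9.

9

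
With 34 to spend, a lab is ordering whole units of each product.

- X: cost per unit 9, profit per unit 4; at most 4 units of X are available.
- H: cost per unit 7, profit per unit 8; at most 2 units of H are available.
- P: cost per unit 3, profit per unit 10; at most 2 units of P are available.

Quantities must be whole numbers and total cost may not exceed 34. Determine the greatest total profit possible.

This is a bounded integer knapsack.
2×H and 2×P: cost 20 ≤ 34, profit 2·8 + 2·10 = 36.
1×X, 2×H, and 2×P: cost 29 ≤ 34, profit 1·4 + 2·8 + 2·10 = 40.
Best is 40.

40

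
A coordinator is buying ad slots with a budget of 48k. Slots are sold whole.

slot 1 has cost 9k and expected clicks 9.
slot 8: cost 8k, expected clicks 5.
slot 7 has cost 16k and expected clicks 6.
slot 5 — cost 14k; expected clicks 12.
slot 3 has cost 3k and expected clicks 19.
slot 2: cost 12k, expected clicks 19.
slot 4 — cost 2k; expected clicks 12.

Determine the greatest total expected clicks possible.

slot 1 + slot 5 + slot 3 + slot 2 + slot 4: cost 9 + 14 + 3 + 12 + 2 = 40 ≤ 48, expected clicks 9 + 12 + 19 + 19 + 12 = 71.
slot 1 + slot 8 + slot 5 + slot 3 + slot 2 + slot 4: cost 9 + 8 + 14 + 3 + 12 + 2 = 48 ≤ 48, expected clicks 9 + 5 + 12 + 19 + 19 + 12 = 76.
slot 7 + slot 5 + slot 3 + slot 2 + slot 4: cost 16 + 14 + 3 + 12 + 2 = 47 ≤ 48, expected clicks 6 + 12 + 19 + 19 + 12 = 68.
Best is slot 1, slot 8, slot 5, slot 3, slot 2, and slot 4 with total expected clicks 76.

76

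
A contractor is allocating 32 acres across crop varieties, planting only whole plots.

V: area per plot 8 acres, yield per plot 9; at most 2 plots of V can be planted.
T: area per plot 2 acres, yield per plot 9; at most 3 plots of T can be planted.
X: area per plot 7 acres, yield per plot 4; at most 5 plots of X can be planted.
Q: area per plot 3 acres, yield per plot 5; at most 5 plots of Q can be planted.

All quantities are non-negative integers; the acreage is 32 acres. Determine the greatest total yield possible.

61

2×V, 3×T, and 3×Q: area 31 ≤ 32, yield 2·9 + 3·9 + 3·5 = 60.
1×V, 3×T, and 5×Q: area 29 ≤ 32, yield 1·9 + 3·9 + 5·5 = 61.
Best is 61.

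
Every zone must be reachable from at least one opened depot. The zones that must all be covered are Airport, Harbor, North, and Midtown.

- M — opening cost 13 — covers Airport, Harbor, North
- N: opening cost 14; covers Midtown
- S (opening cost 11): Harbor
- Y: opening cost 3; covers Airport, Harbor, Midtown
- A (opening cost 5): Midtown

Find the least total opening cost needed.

16

Choose M and Y: together they cover Airport, Harbor, North, Midtown — every zone.
Total opening cost: 13 + 3 = 16.
No cover costs less than 16.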